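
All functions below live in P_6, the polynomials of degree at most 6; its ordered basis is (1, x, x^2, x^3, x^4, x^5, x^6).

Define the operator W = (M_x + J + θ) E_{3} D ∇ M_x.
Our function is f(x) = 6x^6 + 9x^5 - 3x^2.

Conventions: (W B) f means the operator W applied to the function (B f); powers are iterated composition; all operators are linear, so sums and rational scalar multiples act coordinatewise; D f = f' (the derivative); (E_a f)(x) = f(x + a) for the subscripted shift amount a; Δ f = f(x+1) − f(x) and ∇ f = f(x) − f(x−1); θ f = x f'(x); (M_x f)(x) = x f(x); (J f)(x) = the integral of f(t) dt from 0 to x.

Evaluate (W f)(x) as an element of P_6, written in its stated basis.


the result is g(x) = 294x^6 + 5364x^5 + 37005x^4 + 124260x^3 + 208476x^2 + 149262x

M_x f = 6x^7 + 9x^6 - 3x^3
∇ M_x f = 42x^6 - 72x^5 + 75x^4 - 30x^3 - 18x^2 + 21x - 6
D ∇ M_x f = 252x^5 - 360x^4 + 300x^3 - 90x^2 - 36x + 21
E_{3} D ∇ M_x f = 252x^5 + 3420x^4 + 18660x^3 + 51210x^2 + 70704x + 39279
M_x (E_{3} D ∇) M_x f = 252x^6 + 3420x^5 + 18660x^4 + 51210x^3 + 70704x^2 + 39279x
J (E_{3} D ∇) M_x f = 42x^6 + 684x^5 + 4665x^4 + 17070x^3 + 35352x^2 + 39279x
θ (E_{3} D ∇) M_x f = 1260x^5 + 13680x^4 + 55980x^3 + 102420x^2 + 70704x
(M_x + J + θ) (E_{3} D ∇) M_x f = 294x^6 + 5364x^5 + 37005x^4 + 124260x^3 + 208476x^2 + 149262x


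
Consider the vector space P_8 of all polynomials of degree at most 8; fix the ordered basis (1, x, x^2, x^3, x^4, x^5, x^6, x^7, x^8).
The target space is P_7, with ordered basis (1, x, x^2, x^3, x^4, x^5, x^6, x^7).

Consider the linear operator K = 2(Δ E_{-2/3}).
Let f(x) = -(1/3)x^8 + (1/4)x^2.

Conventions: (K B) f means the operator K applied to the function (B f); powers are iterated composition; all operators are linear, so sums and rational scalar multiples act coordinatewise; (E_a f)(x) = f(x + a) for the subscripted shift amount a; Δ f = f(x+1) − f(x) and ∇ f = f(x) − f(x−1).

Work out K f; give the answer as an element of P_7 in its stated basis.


g(x) = -(16/3)x^7 + (56/9)x^6 - (112/9)x^5 + (700/81)x^4 - (1232/243)x^3 + (392/243)x^2 + (1499/2187)x - 1847/13122

E_{-2/3} f = -(1/3)x^8 + (16/9)x^7 - (112/27)x^6 + (448/81)x^5 - (1120/243)x^4 + (1792/729)x^3 - (4981/8748)x^2 - (1163/6561)x + 1931/19683
Δ E_{-2/3} f = -(8/3)x^7 + (28/9)x^6 - (56/9)x^5 + (350/81)x^4 - (616/243)x^3 + (196/243)x^2 + (1499/4374)x - 1847/26244
(2(Δ E_{-2/3})) f = -(16/3)x^7 + (56/9)x^6 - (112/9)x^5 + (700/81)x^4 - (1232/243)x^3 + (392/243)x^2 + (1499/2187)x - 1847/13122


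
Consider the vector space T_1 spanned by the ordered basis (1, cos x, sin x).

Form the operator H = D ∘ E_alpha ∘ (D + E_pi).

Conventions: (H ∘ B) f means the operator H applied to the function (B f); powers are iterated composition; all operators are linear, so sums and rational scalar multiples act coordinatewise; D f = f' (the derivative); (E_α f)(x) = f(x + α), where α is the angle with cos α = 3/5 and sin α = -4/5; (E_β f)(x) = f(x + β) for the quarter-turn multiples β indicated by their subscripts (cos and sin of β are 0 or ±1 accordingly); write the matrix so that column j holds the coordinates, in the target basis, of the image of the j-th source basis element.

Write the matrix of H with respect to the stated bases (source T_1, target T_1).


the matrix is [[0, 0, 0]; [0, -7/5, 1/5]; [0, -1/5, -7/5]] (rows listed top to bottom)

image of 1: 0
image of cos x: -(7/5)cos x - (1/5)sin x
image of sin x: (1/5)cos x - (7/5)sin x
each image's coordinates form column j of the matrix


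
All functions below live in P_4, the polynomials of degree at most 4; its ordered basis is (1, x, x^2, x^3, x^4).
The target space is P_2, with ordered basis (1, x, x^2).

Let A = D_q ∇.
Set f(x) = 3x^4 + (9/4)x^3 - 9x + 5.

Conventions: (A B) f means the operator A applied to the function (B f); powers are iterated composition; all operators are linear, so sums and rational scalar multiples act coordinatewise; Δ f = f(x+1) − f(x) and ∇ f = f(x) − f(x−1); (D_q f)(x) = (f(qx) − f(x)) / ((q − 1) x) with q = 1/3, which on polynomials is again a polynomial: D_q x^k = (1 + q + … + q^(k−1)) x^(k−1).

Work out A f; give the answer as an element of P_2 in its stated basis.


∇ f = 12x^3 - (45/4)x^2 + (21/4)x - 39/4
D_q ∇ f = (52/3)x^2 - 15x + 21/4

the image equals g(x) = (52/3)x^2 - 15x + 21/4


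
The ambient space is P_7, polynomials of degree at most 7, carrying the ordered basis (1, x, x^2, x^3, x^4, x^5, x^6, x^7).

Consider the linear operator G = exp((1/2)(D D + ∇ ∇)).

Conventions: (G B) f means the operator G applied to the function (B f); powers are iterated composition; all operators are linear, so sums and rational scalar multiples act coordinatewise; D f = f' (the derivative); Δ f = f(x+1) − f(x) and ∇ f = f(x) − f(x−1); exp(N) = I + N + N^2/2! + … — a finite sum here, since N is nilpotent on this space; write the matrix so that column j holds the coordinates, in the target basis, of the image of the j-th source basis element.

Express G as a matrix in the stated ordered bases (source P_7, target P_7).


the matrix is [[1, 0, 2, -3, 19, -75, 451, -2688]; [0, 1, 0, 6, -12, 95, -450, 3157]; [0, 0, 1, 0, 12, -30, 285, -1575]; [0, 0, 0, 1, 0, 20, -60, 665]; [0, 0, 0, 0, 1, 0, 30, -105]; [0, 0, 0, 0, 0, 1, 0, 42]; [0, 0, 0, 0, 0, 0, 1, 0]; [0, 0, 0, 0, 0, 0, 0, 1]] (rows listed top to bottom)

image of 1: 1
image of x: x
image of x^2: x^2 + 2
image of x^3: x^3 + 6x - 3
image of x^4: x^4 + 12x^2 - 12x + 19
image of x^5: x^5 + 20x^3 - 30x^2 + 95x - 75
image of x^6: x^6 + 30x^4 - 60x^3 + 285x^2 - 450x + 451
image of x^7: x^7 + 42x^5 - 105x^4 + 665x^3 - 1575x^2 + 3157x - 2688
each image's coordinates form column j of the matrix


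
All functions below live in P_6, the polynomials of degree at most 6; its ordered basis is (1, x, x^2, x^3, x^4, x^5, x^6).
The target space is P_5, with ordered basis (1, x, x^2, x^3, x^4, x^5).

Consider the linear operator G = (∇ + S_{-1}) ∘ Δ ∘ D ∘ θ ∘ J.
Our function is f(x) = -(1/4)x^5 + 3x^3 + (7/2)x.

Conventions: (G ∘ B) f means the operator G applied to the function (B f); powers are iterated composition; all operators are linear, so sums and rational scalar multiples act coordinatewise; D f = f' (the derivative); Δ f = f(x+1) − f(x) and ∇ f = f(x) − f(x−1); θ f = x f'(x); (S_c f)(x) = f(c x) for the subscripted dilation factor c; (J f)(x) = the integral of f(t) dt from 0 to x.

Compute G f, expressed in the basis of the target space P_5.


the image equals g(x) = -(15/2)x^4 - 15x^3 + 21x^2 + (57/2)x + 35/2

J f = -(1/24)x^6 + (3/4)x^4 + (7/4)x^2
θ J f = -(1/4)x^6 + 3x^4 + (7/2)x^2
D (θ ∘ J) f = -(3/2)x^5 + 12x^3 + 7x
Δ D (θ ∘ J) f = -(15/2)x^4 - 15x^3 + 21x^2 + (57/2)x + 35/2
∇ (Δ ∘ D) (θ ∘ J) f = -30x^3 + 57x
S_{-1} (Δ ∘ D) (θ ∘ J) f = -(15/2)x^4 + 15x^3 + 21x^2 - (57/2)x + 35/2
(∇ + S_{-1}) (Δ ∘ D) (θ ∘ J) f = -(15/2)x^4 - 15x^3 + 21x^2 + (57/2)x + 35/2


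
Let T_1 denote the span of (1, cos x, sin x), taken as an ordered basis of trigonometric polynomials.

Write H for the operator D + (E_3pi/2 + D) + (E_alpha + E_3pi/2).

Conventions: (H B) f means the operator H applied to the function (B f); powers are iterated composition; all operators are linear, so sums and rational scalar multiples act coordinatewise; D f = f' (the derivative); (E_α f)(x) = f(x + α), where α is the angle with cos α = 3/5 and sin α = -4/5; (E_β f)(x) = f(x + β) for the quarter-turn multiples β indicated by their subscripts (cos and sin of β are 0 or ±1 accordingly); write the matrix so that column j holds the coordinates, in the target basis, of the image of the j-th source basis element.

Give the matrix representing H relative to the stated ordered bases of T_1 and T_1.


image of 1: 3
image of cos x: (3/5)cos x + (4/5)sin x
image of sin x: -(4/5)cos x + (3/5)sin x
each image's coordinates form column j of the matrix

the matrix is [[3, 0, 0]; [0, 3/5, -4/5]; [0, 4/5, 3/5]] (rows listed top to bottom)


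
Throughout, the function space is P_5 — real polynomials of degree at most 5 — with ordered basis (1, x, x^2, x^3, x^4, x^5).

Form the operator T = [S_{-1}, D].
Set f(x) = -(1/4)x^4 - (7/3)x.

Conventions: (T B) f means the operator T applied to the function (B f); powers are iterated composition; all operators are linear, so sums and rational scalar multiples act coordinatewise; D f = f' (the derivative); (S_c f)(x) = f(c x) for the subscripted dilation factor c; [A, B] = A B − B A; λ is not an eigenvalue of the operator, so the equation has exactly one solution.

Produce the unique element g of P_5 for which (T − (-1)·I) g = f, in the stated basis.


write g with unknown coordinates in the stated basis and equate coefficients in (T − (-1)·I) g = f
solving from the highest basis element down gives g = -(1/4)x^4 - 2x^3 + 12x^2 + (137/3)x - 274/3
check: T g = 2x^3 - 12x^2 - 48x + 274/3
so T g − (-1)·g = -(1/4)x^4 - (7/3)x = f ✓

g(x) = -(1/4)x^4 - 2x^3 + 12x^2 + (137/3)x - 274/3


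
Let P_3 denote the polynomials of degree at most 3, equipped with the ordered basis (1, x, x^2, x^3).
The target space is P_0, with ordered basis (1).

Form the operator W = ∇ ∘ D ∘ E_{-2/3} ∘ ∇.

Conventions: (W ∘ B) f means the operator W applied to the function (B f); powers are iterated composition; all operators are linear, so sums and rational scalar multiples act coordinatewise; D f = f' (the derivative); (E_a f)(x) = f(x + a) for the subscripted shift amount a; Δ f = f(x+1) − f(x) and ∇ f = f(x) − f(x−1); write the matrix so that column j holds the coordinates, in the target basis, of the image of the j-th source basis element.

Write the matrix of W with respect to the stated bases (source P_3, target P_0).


the matrix is [[0, 0, 0, 6]] (rows listed top to bottom)

image of 1: 0
image of x: 0
image of x^2: 0
image of x^3: 6
each image's coordinates form column j of the matrix


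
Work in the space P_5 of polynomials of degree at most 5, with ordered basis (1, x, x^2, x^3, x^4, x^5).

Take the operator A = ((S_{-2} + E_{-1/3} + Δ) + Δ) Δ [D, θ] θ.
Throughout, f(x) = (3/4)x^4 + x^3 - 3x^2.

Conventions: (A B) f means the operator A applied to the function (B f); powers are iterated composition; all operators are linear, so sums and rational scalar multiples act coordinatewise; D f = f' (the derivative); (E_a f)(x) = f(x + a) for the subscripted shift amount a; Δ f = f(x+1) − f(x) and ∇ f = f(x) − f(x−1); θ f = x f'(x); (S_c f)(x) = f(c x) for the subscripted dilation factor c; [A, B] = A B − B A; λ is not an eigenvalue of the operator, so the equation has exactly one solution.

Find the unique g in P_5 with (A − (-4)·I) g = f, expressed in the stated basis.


write g with unknown coordinates in the stated basis and equate coefficients in (A − (-4)·I) g = f
solving from the highest basis element down gives g = (3/16)x^4 + (1/4)x^3 - 12x^2 - (33/8)x + 11
check: A g = 45x^2 + (33/2)x - 44
so A g − (-4)·g = (3/4)x^4 + x^3 - 3x^2 = f ✓

g(x) = (3/16)x^4 + (1/4)x^3 - 12x^2 - (33/8)x + 11


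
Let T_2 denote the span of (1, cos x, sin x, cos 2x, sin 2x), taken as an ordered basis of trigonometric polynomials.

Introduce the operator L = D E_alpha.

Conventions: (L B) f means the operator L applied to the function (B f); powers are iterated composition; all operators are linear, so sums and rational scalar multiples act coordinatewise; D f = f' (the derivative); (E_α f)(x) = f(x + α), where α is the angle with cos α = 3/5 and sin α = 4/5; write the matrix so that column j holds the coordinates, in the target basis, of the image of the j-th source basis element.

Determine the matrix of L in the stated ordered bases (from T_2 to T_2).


image of 1: 0
image of cos x: -(4/5)cos x - (3/5)sin x
image of sin x: (3/5)cos x - (4/5)sin x
image of cos 2x: -(48/25)cos 2x + (14/25)sin 2x
image of sin 2x: -(14/25)cos 2x - (48/25)sin 2x
each image's coordinates form column j of the matrix

the matrix is [[0, 0, 0, 0, 0]; [0, -4/5, 3/5, 0, 0]; [0, -3/5, -4/5, 0, 0]; [0, 0, 0, -48/25, -14/25]; [0, 0, 0, 14/25, -48/25]] (rows listed top to bottom)


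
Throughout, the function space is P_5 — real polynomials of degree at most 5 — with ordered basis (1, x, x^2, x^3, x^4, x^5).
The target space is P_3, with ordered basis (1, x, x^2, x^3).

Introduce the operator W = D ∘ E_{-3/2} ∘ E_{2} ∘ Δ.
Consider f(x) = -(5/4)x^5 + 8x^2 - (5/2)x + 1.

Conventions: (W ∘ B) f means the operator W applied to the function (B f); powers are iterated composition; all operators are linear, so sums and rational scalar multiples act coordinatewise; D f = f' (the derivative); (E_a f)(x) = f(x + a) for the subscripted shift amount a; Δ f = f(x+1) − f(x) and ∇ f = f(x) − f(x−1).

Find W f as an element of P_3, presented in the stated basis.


g(x) = -25x^3 - 75x^2 - (325/4)x - 61/4

Δ f = -(25/4)x^4 - (25/2)x^3 - (25/2)x^2 + (39/4)x + 17/4
E_{2} Δ f = -(25/4)x^4 - (125/2)x^3 - (475/2)x^2 - (1561/4)x - 905/4
E_{-3/2} E_{2} Δ f = -(25/4)x^4 - 25x^3 - (325/8)x^2 - (61/4)x + 259/64
D E_{-3/2} E_{2} Δ f = -25x^3 - 75x^2 - (325/4)x - 61/4


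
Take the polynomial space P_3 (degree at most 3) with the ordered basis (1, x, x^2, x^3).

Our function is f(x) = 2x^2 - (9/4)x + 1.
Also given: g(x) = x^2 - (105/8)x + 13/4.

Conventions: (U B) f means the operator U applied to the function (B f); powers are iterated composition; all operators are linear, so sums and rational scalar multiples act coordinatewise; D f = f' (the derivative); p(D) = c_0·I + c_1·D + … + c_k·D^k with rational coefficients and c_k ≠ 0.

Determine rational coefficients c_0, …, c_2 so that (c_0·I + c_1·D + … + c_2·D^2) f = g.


c_0 = 1/2, c_1 = -3, c_2 = -1

D^0 f = 2x^2 - (9/4)x + 1
D^1 f = 4x - 9/4
D^2 f = 4
matching coefficients of g against c_0 f + c_1 Df + … from the top degree down determines the c_i
solution: c_0 = 1/2, c_1 = -3, c_2 = -1


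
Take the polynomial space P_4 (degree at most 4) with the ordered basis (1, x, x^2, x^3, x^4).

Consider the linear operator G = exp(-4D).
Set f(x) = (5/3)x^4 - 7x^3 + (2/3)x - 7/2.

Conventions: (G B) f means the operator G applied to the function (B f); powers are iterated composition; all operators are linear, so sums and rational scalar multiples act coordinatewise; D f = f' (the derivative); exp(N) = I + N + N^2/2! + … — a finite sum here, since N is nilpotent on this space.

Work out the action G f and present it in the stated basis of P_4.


order-1 term: -(80/3)x^3 + 84x^2 - 8/3
order-2 term: 160x^2 - 336x
order-3 term: -(1280/3)x + 448
order-4 term: 1280/3
the series for exp(-4D) f terminates at order 4
exp(-4D) f = (5/3)x^4 - (101/3)x^3 + 244x^2 - 762x + 1737/2

g(x) = (5/3)x^4 - (101/3)x^3 + 244x^2 - 762x + 1737/2


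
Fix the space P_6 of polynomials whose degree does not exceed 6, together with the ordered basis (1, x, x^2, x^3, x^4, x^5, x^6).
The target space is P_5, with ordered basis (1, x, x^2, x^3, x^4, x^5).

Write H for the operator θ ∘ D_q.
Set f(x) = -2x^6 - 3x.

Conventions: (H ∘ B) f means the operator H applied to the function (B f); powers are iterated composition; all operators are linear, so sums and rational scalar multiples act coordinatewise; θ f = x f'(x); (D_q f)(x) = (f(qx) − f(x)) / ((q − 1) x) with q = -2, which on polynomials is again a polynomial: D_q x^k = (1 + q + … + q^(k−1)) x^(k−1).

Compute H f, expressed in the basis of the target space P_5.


D_q f = 42x^5 - 3
θ D_q f = 210x^5

the result is g(x) = 210x^5


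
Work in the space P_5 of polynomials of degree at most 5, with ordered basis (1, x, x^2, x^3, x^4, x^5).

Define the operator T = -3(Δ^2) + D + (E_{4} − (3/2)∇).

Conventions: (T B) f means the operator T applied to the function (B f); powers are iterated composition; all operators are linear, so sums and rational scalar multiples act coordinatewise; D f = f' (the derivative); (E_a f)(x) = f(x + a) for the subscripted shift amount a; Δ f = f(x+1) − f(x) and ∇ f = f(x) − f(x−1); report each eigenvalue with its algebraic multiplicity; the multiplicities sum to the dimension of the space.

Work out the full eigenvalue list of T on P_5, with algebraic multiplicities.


image of 1: 1
image of x: x + 7/2
image of x^2: x^2 + 7x + 23/2
image of x^3: x^3 + (21/2)x^2 + (69/2)x + 89/2
image of x^4: x^4 + 14x^3 + 69x^2 + 178x + 431/2
image of x^5: x^5 + (35/2)x^4 + 115x^3 + 445x^2 + (2155/2)x + 1865/2
the matrix is upper triangular; its diagonal is (1, 1, 1, 1, 1, 1)
for a triangular matrix the eigenvalues are the diagonal entries, with algebraic multiplicity their repetition count

λ = 1 (multiplicity 6)


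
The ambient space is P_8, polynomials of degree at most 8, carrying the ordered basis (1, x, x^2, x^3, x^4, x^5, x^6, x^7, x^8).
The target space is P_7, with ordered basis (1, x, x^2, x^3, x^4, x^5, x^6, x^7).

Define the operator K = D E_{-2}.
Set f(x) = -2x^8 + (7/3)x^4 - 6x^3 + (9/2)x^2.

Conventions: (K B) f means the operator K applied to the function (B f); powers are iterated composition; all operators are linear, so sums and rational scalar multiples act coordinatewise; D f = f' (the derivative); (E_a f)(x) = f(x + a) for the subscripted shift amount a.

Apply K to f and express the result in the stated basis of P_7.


E_{-2} f = -2x^8 + 32x^7 - 224x^6 + 896x^5 - (6713/3)x^4 + (10678/3)x^3 - (6975/2)x^2 + (5650/3)x - 1226/3
D E_{-2} f = -16x^7 + 224x^6 - 1344x^5 + 4480x^4 - (26852/3)x^3 + 10678x^2 - 6975x + 5650/3

the image equals g(x) = -16x^7 + 224x^6 - 1344x^5 + 4480x^4 - (26852/3)x^3 + 10678x^2 - 6975x + 5650/3


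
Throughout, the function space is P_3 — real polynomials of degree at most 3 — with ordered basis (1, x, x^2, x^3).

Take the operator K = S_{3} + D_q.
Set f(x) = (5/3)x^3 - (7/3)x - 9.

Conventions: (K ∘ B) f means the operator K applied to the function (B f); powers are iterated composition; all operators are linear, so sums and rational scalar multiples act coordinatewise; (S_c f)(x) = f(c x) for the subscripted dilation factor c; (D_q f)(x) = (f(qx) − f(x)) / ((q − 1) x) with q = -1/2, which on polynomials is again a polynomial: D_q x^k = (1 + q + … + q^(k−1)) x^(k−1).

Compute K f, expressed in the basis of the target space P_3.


the result is g(x) = 45x^3 + (5/4)x^2 - 7x - 34/3

S_{3} f = 45x^3 - 7x - 9
D_q f = (5/4)x^2 - 7/3
(S_{3} + D_q) f = 45x^3 + (5/4)x^2 - 7x - 34/3


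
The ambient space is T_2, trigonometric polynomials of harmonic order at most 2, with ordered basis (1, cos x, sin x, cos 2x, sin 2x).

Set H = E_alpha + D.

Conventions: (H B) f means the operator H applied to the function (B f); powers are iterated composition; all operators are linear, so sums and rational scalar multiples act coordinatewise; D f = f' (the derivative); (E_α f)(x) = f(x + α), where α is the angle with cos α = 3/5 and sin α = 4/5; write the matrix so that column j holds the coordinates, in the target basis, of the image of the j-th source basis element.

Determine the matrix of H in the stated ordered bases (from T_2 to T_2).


image of 1: 1
image of cos x: (3/5)cos x - (9/5)sin x
image of sin x: (9/5)cos x + (3/5)sin x
image of cos 2x: -(7/25)cos 2x - (74/25)sin 2x
image of sin 2x: (74/25)cos 2x - (7/25)sin 2x
each image's coordinates form column j of the matrix

the matrix is [[1, 0, 0, 0, 0]; [0, 3/5, 9/5, 0, 0]; [0, -9/5, 3/5, 0, 0]; [0, 0, 0, -7/25, 74/25]; [0, 0, 0, -74/25, -7/25]] (rows listed top to bottom)


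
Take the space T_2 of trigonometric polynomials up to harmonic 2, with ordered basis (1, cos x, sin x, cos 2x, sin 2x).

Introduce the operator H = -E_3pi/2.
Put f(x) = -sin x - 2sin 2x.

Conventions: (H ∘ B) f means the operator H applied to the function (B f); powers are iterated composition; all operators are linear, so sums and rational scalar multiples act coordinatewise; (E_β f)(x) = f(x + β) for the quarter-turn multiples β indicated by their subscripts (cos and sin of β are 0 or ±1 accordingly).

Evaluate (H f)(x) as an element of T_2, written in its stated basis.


E_3pi/2 f = cos x + 2sin 2x
(-E_3pi/2) f = -cos x - 2sin 2x

the result is g(x) = -cos x - 2sin 2x


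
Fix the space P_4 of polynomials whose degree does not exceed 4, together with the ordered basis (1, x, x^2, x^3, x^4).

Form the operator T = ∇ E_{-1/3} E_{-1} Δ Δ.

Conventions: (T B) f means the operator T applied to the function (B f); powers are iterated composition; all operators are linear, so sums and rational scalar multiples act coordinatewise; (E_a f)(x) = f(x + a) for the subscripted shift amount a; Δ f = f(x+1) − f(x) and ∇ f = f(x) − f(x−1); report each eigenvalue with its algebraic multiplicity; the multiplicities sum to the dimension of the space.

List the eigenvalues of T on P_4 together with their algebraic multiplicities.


image of 1: 0
image of x: 0
image of x^2: 0
image of x^3: 6
image of x^4: 24x - 20
the matrix is upper triangular; its diagonal is (0, 0, 0, 0, 0)
for a triangular matrix the eigenvalues are the diagonal entries, with algebraic multiplicity their repetition count

λ = 0 (multiplicity 5)


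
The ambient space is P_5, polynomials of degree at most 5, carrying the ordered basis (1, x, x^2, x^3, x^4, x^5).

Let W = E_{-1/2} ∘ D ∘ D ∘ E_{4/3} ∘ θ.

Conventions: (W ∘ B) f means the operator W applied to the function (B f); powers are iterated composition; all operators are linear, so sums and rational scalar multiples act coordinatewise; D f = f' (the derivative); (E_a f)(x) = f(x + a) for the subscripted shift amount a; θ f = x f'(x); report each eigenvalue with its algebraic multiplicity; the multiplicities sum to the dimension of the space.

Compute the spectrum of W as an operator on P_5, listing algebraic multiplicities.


λ = 0 (multiplicity 6)

image of 1: 0
image of x: 0
image of x^2: 4
image of x^3: 18x + 15
image of x^4: 48x^2 + 80x + 100/3
image of x^5: 100x^3 + 250x^2 + (625/3)x + 3125/54
the matrix is upper triangular; its diagonal is (0, 0, 0, 0, 0, 0)
for a triangular matrix the eigenvalues are the diagonal entries, with algebraic multiplicity their repetition count


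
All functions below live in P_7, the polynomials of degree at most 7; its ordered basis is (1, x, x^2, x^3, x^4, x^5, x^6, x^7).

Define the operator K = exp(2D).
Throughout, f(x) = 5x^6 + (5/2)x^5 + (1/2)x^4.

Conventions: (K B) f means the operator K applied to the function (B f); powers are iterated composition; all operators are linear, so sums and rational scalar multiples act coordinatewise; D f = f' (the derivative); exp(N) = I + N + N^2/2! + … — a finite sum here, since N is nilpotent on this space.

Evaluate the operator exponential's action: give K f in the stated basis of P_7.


order-1 term: 60x^5 + 25x^4 + 4x^3
order-2 term: 300x^4 + 100x^3 + 12x^2
order-3 term: 800x^3 + 200x^2 + 16x
order-4 term: 1200x^2 + 200x + 8
order-5 term: 960x + 80
order-6 term: 320
the series for exp(2D) f terminates at order 6
exp(2D) f = 5x^6 + (125/2)x^5 + (651/2)x^4 + 904x^3 + 1412x^2 + 1176x + 408

the image equals g(x) = 5x^6 + (125/2)x^5 + (651/2)x^4 + 904x^3 + 1412x^2 + 1176x + 408


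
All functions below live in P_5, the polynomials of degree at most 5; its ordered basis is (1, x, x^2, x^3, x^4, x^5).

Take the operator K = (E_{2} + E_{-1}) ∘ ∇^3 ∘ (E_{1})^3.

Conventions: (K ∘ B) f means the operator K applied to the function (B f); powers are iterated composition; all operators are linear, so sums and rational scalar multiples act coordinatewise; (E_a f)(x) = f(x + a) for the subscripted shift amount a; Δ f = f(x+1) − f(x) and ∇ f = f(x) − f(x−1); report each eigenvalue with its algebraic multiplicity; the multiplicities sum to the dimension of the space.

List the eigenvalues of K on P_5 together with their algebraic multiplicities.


image of 1: 0
image of x: 0
image of x^2: 0
image of x^3: 12
image of x^4: 48x + 96
image of x^5: 120x^2 + 480x + 780
the matrix is upper triangular; its diagonal is (0, 0, 0, 0, 0, 0)
for a triangular matrix the eigenvalues are the diagonal entries, with algebraic multiplicity their repetition count

λ = 0 (multiplicity 6)


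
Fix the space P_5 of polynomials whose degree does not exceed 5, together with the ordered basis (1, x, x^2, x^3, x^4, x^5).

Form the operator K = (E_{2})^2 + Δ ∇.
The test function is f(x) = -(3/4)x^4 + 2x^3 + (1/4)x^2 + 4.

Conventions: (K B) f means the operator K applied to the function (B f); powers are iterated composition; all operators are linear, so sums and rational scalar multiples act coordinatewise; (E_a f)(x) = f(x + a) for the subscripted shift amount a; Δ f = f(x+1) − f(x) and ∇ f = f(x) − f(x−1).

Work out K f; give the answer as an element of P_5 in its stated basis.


g(x) = -(3/4)x^4 - 10x^3 - (227/4)x^2 - 82x - 57

E_{2} f = -(3/4)x^4 - 4x^3 - (23/4)x^2 + x + 9
E_{2} E_{2} f = -(3/4)x^4 - 10x^3 - (191/4)x^2 - 94x - 56
∇ f = -3x^3 + (21/2)x^2 - (17/2)x + 5/2
Δ ∇ f = -9x^2 + 12x - 1
((E_{2})^2 + Δ ∇) f = -(3/4)x^4 - 10x^3 - (227/4)x^2 - 82x - 57


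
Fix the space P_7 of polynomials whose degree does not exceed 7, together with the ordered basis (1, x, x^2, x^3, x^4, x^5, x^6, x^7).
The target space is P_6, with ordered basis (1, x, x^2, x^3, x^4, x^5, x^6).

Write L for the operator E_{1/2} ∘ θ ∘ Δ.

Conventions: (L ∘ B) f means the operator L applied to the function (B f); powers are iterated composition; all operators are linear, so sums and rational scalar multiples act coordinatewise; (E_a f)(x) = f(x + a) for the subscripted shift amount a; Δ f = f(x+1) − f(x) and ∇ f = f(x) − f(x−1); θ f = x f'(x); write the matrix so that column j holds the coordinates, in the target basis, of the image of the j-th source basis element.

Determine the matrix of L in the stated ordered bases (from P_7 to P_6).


the matrix is [[0, 0, 1, 3, 13/2, 25/2, 363/16, 637/16]; [0, 0, 2, 9, 25, 115/2, 963/8, 3815/16]; [0, 0, 0, 6, 30, 95, 495/2, 4641/8]; [0, 0, 0, 0, 12, 70, 255, 1505/2]; [0, 0, 0, 0, 0, 20, 135, 560]; [0, 0, 0, 0, 0, 0, 30, 231]; [0, 0, 0, 0, 0, 0, 0, 42]] (rows listed top to bottom)

image of 1: 0
image of x: 0
image of x^2: 2x + 1
image of x^3: 6x^2 + 9x + 3
image of x^4: 12x^3 + 30x^2 + 25x + 13/2
image of x^5: 20x^4 + 70x^3 + 95x^2 + (115/2)x + 25/2
image of x^6: 30x^5 + 135x^4 + 255x^3 + (495/2)x^2 + (963/8)x + 363/16
image of x^7: 42x^6 + 231x^5 + 560x^4 + (1505/2)x^3 + (4641/8)x^2 + (3815/16)x + 637/16
each image's coordinates form column j of the matrix


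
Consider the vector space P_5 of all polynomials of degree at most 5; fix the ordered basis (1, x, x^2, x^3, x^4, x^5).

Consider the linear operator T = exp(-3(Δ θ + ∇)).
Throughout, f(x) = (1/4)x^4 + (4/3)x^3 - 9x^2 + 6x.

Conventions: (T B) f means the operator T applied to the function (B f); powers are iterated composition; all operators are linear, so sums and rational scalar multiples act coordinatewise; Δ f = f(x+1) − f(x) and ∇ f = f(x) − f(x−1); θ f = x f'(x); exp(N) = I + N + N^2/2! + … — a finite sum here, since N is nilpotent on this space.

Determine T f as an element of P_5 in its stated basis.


the image equals g(x) = (1/4)x^4 - (41/3)x^3 + (399/2)x^2 - (1605/2)x + 569

order-1 term: -15x^3 - (123/2)x^2 + 123x - 109/4
order-2 term: 270x^2 + (1377/2)x - 747/4
order-3 term: -1620x - 1647
order-4 term: 2430
the series for exp(-3(Δ θ + ∇)) f terminates at order 4
exp(-3(Δ θ + ∇)) f = (1/4)x^4 - (41/3)x^3 + (399/2)x^2 - (1605/2)x + 569


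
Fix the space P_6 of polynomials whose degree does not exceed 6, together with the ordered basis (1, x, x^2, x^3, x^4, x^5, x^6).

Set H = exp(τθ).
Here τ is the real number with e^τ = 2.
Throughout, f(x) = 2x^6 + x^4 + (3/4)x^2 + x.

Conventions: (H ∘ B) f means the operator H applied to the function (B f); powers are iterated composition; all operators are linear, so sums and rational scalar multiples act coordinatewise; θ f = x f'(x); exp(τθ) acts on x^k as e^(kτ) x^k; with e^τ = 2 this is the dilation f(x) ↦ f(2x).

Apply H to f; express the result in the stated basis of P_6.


exp(τθ) x^k = e^(kτ) x^k; with e^τ = 2 this sends x^k to 2^k x^k
x ↦ 2 x
x^2 ↦ 4 x^2
x^4 ↦ 16 x^4
x^6 ↦ 64 x^6
applying this coordinatewise to f: exp(τθ) f = 128x^6 + 16x^4 + 3x^2 + 2x

g(x) = 128x^6 + 16x^4 + 3x^2 + 2x


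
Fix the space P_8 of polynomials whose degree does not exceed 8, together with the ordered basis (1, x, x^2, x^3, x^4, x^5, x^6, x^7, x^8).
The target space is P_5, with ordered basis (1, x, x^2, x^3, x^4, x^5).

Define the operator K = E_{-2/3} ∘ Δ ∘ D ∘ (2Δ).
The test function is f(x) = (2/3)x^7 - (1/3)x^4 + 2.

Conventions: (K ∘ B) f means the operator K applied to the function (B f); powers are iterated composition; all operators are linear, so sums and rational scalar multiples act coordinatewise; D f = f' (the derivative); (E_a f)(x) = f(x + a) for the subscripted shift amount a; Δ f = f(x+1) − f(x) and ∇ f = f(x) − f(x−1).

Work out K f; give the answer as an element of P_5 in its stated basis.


the result is g(x) = 280x^4 + (1120/3)x^3 + (1400/3)x^2 + (5728/27)x + 3880/81

Δ f = (14/3)x^6 + 14x^5 + (70/3)x^4 + 22x^3 + 12x^2 + (10/3)x + 1/3
(2Δ) f = (28/3)x^6 + 28x^5 + (140/3)x^4 + 44x^3 + 24x^2 + (20/3)x + 2/3
D (2Δ) f = 56x^5 + 140x^4 + (560/3)x^3 + 132x^2 + 48x + 20/3
Δ (D ∘ (2Δ)) f = 280x^4 + 1120x^3 + 1960x^2 + 1664x + 1688/3
E_{-2/3} Δ (D ∘ (2Δ)) f = 280x^4 + (1120/3)x^3 + (1400/3)x^2 + (5728/27)x + 3880/81


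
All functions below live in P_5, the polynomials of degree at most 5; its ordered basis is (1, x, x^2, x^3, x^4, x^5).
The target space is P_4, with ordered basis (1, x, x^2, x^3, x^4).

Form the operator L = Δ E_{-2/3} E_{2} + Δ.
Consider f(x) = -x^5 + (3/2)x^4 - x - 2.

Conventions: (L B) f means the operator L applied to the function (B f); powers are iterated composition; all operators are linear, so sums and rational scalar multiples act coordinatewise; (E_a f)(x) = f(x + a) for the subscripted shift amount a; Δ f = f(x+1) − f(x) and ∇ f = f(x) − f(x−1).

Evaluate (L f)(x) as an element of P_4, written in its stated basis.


g(x) = -10x^4 - (104/3)x^3 - (214/3)x^2 - (1874/27)x - 2165/81

E_{2} f = -x^5 - (17/2)x^4 - 28x^3 - 44x^2 - 33x - 12
E_{-2/3} E_{2} f = -x^5 - (31/6)x^4 - (88/9)x^3 - (208/27)x^2 - (209/81)x - 682/243
Δ E_{-2/3} E_{2} f = -5x^4 - (92/3)x^3 - (211/3)x^2 - (1901/27)x - 4249/162
Δ f = -5x^4 - 4x^3 - x^2 + x - 1/2
(Δ E_{-2/3} E_{2} + Δ) f = -10x^4 - (104/3)x^3 - (214/3)x^2 - (1874/27)x - 2165/81


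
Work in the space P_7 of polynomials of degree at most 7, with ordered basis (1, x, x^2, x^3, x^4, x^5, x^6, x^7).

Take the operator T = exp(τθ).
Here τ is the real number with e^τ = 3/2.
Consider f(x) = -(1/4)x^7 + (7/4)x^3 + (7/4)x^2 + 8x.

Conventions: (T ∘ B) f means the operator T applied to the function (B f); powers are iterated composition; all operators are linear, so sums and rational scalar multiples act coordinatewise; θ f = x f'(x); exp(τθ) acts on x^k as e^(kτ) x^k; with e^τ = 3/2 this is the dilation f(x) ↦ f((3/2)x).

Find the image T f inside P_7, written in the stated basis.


exp(τθ) x^k = e^(kτ) x^k; with e^τ = 3/2 this sends x^k to (3/2)^k x^k
x ↦ 3/2 x
x^2 ↦ 9/4 x^2
x^3 ↦ 27/8 x^3
x^7 ↦ 2187/128 x^7
applying this coordinatewise to f: exp(τθ) f = -(2187/512)x^7 + (189/32)x^3 + (63/16)x^2 + 12x

the image equals g(x) = -(2187/512)x^7 + (189/32)x^3 + (63/16)x^2 + 12x


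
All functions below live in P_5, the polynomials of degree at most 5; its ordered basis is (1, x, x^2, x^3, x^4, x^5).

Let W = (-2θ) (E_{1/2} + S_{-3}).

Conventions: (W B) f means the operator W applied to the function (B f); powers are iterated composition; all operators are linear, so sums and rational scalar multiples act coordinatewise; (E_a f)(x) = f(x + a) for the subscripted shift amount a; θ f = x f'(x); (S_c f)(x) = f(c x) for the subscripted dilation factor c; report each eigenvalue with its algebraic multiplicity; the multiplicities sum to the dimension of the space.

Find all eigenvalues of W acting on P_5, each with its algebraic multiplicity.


image of 1: 0
image of x: 4x
image of x^2: -40x^2 - 2x
image of x^3: 156x^3 - 6x^2 - (3/2)x
image of x^4: -656x^4 - 12x^3 - 6x^2 - x
image of x^5: 2420x^5 - 20x^4 - 15x^3 - 5x^2 - (5/8)x
the matrix is upper triangular; its diagonal is (0, 4, -40, 156, -656, 2420)
for a triangular matrix the eigenvalues are the diagonal entries, with algebraic multiplicity their repetition count

λ = -656 (multiplicity 1), λ = -40 (multiplicity 1), λ = 0 (multiplicity 1), λ = 4 (multiplicity 1), λ = 156 (multiplicity 1), λ = 2420 (multiplicity 1)


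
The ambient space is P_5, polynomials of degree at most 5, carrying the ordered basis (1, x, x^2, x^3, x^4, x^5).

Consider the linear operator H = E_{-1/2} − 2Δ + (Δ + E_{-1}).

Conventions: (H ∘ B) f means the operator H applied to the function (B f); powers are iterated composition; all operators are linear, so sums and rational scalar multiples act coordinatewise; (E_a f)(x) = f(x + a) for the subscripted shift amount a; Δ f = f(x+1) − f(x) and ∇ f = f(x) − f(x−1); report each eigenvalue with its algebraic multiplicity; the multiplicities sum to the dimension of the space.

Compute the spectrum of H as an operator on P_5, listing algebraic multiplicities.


image of 1: 2
image of x: 2x - 5/2
image of x^2: 2x^2 - 5x + 1/4
image of x^3: 2x^3 - (15/2)x^2 + (3/4)x - 17/8
image of x^4: 2x^4 - 10x^3 + (3/2)x^2 - (17/2)x + 1/16
image of x^5: 2x^5 - (25/2)x^4 + (5/2)x^3 - (85/4)x^2 + (5/16)x - 65/32
the matrix is upper triangular; its diagonal is (2, 2, 2, 2, 2, 2)
for a triangular matrix the eigenvalues are the diagonal entries, with algebraic multiplicity their repetition count

λ = 2 (multiplicity 6)


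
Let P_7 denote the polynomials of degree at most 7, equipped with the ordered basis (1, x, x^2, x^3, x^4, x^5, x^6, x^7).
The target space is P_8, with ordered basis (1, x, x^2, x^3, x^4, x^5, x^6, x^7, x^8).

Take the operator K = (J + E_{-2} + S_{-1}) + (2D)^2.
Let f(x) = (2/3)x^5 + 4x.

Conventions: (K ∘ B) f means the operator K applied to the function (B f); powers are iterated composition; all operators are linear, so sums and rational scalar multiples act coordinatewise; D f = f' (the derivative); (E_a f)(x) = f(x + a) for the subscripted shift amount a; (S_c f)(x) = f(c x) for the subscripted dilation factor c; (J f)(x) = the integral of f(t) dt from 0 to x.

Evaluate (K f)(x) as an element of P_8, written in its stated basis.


J f = (1/9)x^6 + 2x^2
E_{-2} f = (2/3)x^5 - (20/3)x^4 + (80/3)x^3 - (160/3)x^2 + (172/3)x - 88/3
S_{-1} f = -(2/3)x^5 - 4x
(J + E_{-2} + S_{-1}) f = (1/9)x^6 - (20/3)x^4 + (80/3)x^3 - (154/3)x^2 + (160/3)x - 88/3
D f = (10/3)x^4 + 4
(2D) f = (20/3)x^4 + 8
D (2D) f = (80/3)x^3
(2D) (2D) f = (160/3)x^3
((J + E_{-2} + S_{-1}) + (2D)^2) f = (1/9)x^6 - (20/3)x^4 + 80x^3 - (154/3)x^2 + (160/3)x - 88/3

the result is g(x) = (1/9)x^6 - (20/3)x^4 + 80x^3 - (154/3)x^2 + (160/3)x - 88/3


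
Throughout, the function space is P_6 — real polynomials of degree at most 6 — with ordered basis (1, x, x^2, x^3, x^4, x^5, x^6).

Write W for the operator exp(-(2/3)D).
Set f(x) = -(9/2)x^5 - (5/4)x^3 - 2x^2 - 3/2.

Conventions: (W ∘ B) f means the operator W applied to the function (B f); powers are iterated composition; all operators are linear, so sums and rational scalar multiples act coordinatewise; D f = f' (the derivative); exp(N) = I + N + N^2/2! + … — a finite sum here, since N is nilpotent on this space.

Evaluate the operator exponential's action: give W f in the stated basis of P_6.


order-1 term: 15x^4 + (5/2)x^2 + (8/3)x
order-2 term: -20x^3 - (5/3)x - 8/9
order-3 term: (40/3)x^2 + 10/27
order-4 term: -(40/9)x
order-5 term: 16/27
the series for exp(-(2/3)D) f terminates at order 5
exp(-(2/3)D) f = -(9/2)x^5 + 15x^4 - (85/4)x^3 + (83/6)x^2 - (31/9)x - 77/54

the result is g(x) = -(9/2)x^5 + 15x^4 - (85/4)x^3 + (83/6)x^2 - (31/9)x - 77/54


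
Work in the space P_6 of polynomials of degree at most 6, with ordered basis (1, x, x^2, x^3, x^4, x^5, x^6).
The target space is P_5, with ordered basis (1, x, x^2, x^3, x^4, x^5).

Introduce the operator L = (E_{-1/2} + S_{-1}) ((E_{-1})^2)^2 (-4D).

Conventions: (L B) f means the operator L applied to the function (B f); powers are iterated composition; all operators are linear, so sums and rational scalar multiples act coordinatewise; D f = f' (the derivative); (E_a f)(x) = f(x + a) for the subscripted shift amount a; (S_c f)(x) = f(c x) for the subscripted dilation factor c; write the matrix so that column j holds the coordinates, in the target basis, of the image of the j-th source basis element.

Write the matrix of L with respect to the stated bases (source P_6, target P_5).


the matrix is [[0, -8, 68, -435, 2482, -53285/4, 275451/4]; [0, 0, 0, 12, -204, 2170, -36975/2]; [0, 0, 0, -24, 408, -4350, 37230]; [0, 0, 0, 0, 0, 40, -1020]; [0, 0, 0, 0, 0, -40, 1020]; [0, 0, 0, 0, 0, 0, 0]] (rows listed top to bottom)

image of 1: 0
image of x: -8
image of x^2: 68
image of x^3: -24x^2 + 12x - 435
image of x^4: 408x^2 - 204x + 2482
image of x^5: -40x^4 + 40x^3 - 4350x^2 + 2170x - 53285/4
image of x^6: 1020x^4 - 1020x^3 + 37230x^2 - (36975/2)x + 275451/4
each image's coordinates form column j of the matrix


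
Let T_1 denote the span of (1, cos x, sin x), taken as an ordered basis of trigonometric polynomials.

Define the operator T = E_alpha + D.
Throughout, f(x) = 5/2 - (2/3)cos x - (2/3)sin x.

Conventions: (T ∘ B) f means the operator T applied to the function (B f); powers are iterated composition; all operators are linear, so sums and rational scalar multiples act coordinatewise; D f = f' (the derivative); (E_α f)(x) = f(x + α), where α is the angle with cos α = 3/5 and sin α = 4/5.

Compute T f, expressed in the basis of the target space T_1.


the result is g(x) = 5/2 - (8/5)cos x + (4/5)sin x

E_alpha f = 5/2 - (14/15)cos x + (2/15)sin x
D f = -(2/3)cos x + (2/3)sin x
(E_alpha + D) f = 5/2 - (8/5)cos x + (4/5)sin x


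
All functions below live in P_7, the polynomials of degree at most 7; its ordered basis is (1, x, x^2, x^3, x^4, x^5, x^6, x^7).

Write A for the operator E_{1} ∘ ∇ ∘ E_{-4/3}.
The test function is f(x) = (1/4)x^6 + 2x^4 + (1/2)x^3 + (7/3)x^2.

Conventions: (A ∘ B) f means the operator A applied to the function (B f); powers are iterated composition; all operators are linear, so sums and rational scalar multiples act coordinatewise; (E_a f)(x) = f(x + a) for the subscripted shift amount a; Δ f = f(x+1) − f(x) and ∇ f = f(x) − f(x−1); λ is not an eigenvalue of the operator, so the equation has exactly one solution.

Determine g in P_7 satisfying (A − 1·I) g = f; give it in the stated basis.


write g with unknown coordinates in the stated basis and equate coefficients in (A − 1·I) g = f
solving from the highest basis element down gives g = -(1/4)x^6 - (3/2)x^5 - (13/4)x^4 - (1/6)x^3 + (233/36)x^2 + (20/27)x - 1657/324
check: A g = -(3/2)x^5 - (5/4)x^4 + (1/3)x^3 + (317/36)x^2 + (20/27)x - 1657/324
so A g − 1·g = (1/4)x^6 + 2x^4 + (1/2)x^3 + (7/3)x^2 = f ✓

the result is g(x) = -(1/4)x^6 - (3/2)x^5 - (13/4)x^4 - (1/6)x^3 + (233/36)x^2 + (20/27)x - 1657/324


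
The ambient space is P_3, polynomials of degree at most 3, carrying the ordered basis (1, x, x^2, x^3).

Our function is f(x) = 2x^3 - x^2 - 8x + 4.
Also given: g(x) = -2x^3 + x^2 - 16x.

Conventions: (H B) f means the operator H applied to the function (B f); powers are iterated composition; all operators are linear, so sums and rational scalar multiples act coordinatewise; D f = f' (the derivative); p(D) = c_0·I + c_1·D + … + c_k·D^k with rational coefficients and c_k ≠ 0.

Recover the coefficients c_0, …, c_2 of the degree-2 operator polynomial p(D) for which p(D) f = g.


c_0 = -1, c_1 = 0, c_2 = -2

D^0 f = 2x^3 - x^2 - 8x + 4
D^1 f = 6x^2 - 2x - 8
D^2 f = 12x - 2
matching coefficients of g against c_0 f + c_1 Df + … from the top degree down determines the c_i
solution: c_0 = -1, c_1 = 0, c_2 = -2


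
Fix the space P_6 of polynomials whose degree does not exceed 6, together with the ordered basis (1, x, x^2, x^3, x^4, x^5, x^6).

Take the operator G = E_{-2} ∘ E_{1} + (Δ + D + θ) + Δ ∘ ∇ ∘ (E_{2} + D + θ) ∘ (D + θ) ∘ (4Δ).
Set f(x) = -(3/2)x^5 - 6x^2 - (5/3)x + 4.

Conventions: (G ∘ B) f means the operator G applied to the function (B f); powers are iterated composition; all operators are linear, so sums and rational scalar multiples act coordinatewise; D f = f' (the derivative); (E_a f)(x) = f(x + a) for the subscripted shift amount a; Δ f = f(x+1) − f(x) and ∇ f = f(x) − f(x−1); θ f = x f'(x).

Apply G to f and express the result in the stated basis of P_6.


E_{1} f = -(3/2)x^5 - (15/2)x^4 - 15x^3 - 21x^2 - (127/6)x - 31/6
E_{-2} E_{1} f = -(3/2)x^5 + (15/2)x^4 - 15x^3 + 9x^2 + (17/6)x + 7/6
Δ f = -(15/2)x^4 - 15x^3 - 15x^2 - (39/2)x - 55/6
D f = -(15/2)x^4 - 12x - 5/3
θ f = -(15/2)x^5 - 12x^2 - (5/3)x
(Δ + D + θ) f = -(15/2)x^5 - 15x^4 - 15x^3 - 27x^2 - (199/6)x - 65/6
Δ f = -(15/2)x^4 - 15x^3 - 15x^2 - (39/2)x - 55/6
(4Δ) f = -30x^4 - 60x^3 - 60x^2 - 78x - 110/3
D (4Δ) f = -120x^3 - 180x^2 - 120x - 78
θ (4Δ) f = -120x^4 - 180x^3 - 120x^2 - 78x
(D + θ) (4Δ) f = -120x^4 - 300x^3 - 300x^2 - 198x - 78
E_{2} ((D + θ) ∘ (4Δ)) f = -120x^4 - 1260x^3 - 4980x^2 - 8838x - 5994
D ((D + θ) ∘ (4Δ)) f = -480x^3 - 900x^2 - 600x - 198
θ ((D + θ) ∘ (4Δ)) f = -480x^4 - 900x^3 - 600x^2 - 198x
(E_{2} + D + θ) ((D + θ) ∘ (4Δ)) f = -600x^4 - 2640x^3 - 6480x^2 - 9636x - 6192
∇ (E_{2} + D + θ) ((D + θ) ∘ (4Δ)) f = -2400x^3 - 4320x^2 - 7440x - 5196
Δ (∇ ∘ (E_{2} + D + θ)) ((D + θ) ∘ (4Δ)) f = -7200x^2 - 15840x - 14160
(E_{-2} ∘ E_{1} + (Δ + D + θ) + Δ ∘ ∇ ∘ (E_{2} + D + θ) ∘ (D + θ) ∘ (4Δ)) f = -9x^5 - (15/2)x^4 - 30x^3 - 7218x^2 - (47611/3)x - 42509/3

g(x) = -9x^5 - (15/2)x^4 - 30x^3 - 7218x^2 - (47611/3)x - 42509/3
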